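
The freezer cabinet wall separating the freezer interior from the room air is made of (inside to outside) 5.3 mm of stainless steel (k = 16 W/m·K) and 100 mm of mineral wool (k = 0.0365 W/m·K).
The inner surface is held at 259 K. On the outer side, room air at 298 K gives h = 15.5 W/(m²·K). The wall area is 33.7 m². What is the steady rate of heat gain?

Q ≈ 469 W

Thermal resistances in series:
R_stainless steel = L/(kA) = 0.0053/(16×33.7) = 9.829×10^-6 K/W
R_mineral wool = L/(kA) = 0.1/(0.0365×33.7) = 0.0813 K/W
R_outer film = 1/(h_o·A) = 1/(15.5×33.7) = 0.001914 K/W
R_total = 0.08322 K/W
Q = ΔT / R_total = 39 / 0.08322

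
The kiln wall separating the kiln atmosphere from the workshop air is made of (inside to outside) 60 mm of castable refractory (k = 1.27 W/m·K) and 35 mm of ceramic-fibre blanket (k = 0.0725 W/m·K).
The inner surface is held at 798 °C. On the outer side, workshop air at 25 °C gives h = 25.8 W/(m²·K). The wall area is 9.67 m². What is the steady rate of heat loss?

Thermal resistances in series:
R_castable refractory = L/(kA) = 0.06/(1.27×9.67) = 0.004886 K/W
R_ceramic-fibre blanket = L/(kA) = 0.035/(0.0725×9.67) = 0.04992 K/W
R_outer film = 1/(h_o·A) = 1/(25.8×9.67) = 0.004008 K/W
R_total = 0.05882 K/W
Q = ΔT / R_total = 773 / 0.05882

Q ≈ 13100 W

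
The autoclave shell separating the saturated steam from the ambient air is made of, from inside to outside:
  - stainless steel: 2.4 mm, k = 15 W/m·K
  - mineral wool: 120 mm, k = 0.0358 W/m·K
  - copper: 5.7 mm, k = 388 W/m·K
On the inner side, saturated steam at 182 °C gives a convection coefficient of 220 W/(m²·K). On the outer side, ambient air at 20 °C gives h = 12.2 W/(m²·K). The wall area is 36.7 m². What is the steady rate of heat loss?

Q ≈ 1730 W

Treating each layer as a thermal resistance in series:
R_inner film = 1/(h_i·A) = 1/(220×36.7) = 1.239×10^-4 K/W
R_stainless steel = L/(kA) = 0.0024/(15×36.7) = 4.36×10^-6 K/W
R_mineral wool = L/(kA) = 0.12/(0.0358×36.7) = 0.09133 K/W
R_copper = L/(kA) = 0.0057/(388×36.7) = 4.003×10^-7 K/W
R_outer film = 1/(h_o·A) = 1/(12.2×36.7) = 0.002233 K/W
R_total = 0.0937 K/W
Q = ΔT / R_total = 162 / 0.0937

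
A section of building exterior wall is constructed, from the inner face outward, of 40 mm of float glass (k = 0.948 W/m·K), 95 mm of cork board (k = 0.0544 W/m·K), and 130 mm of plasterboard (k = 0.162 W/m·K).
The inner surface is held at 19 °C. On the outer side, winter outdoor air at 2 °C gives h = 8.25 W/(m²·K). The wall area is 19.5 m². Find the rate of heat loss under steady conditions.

Q ≈ 122 W

Model the wall as resistances in series:
R_float glass = L/(kA) = 0.04/(0.948×19.5) = 0.002164 K/W
R_cork board = L/(kA) = 0.095/(0.0544×19.5) = 0.08956 K/W
R_plasterboard = L/(kA) = 0.13/(0.162×19.5) = 0.04115 K/W
R_outer film = 1/(h_o·A) = 1/(8.25×19.5) = 0.006216 K/W
R_total = 0.1391 K/W
Q = ΔT / R_total = 17 / 0.1391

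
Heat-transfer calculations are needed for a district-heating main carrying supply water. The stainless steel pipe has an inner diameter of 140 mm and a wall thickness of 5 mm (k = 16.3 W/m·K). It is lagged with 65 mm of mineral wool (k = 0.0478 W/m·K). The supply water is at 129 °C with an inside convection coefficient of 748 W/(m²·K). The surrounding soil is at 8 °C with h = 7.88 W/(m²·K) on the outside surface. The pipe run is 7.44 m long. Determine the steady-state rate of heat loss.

For a radial system each layer contributes R = ln(r_out/r_in)/(2πkL); films add R = 1/(hA).
R_inner film = 1/(h_i·2πr₁L) = 1/(748×2π×0.07×7.44) = 4.086×10^-4 K/W
R_stainless steel pipe wall = ln(75/70)/(2π×16.3×7.44) = 9.054×10^-5 K/W
R_mineral wool = ln(140/75)/(2π×0.0478×7.44) = 0.2793 K/W
R_outer film = 1/(h_o·2πr_oL) = 1/(7.88×2π×0.14×7.44) = 0.01939 K/W
R_total = 0.2992 K/W
Q = ΔT/R_total = 121/0.2992

Q ≈ 404 W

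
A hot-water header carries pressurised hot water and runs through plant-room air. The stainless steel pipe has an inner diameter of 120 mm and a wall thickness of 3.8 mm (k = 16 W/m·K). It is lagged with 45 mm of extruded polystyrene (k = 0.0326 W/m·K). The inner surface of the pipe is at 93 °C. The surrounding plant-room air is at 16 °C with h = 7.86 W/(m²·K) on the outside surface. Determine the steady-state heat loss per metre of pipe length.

q′ ≈ 27.6 W/m

Radial resistances (cylindrical: R_cond = ln(r_o/r_i)/(2πkL), R_conv = 1/(h·2πrL)):
R_stainless steel pipe wall = ln(63.8/60)/(2π×16×1) = 6.108×10^-4 K/W
R_extruded polystyrene = ln(108.8/63.8)/(2π×0.0326×1) = 2.606 K/W
R_outer film = 1/(h_o·2πr_oL) = 1/(7.86×2π×0.1088×1) = 0.1861 K/W
R_total = 2.793 K/W
Q = ΔT/R_total = 77/2.793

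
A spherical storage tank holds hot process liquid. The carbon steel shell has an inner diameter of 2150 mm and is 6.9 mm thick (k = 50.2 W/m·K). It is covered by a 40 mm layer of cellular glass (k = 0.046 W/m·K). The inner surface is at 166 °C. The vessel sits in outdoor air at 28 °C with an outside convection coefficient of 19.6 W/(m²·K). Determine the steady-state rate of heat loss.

Q ≈ 2290 W

Radial (spherical) resistances in series:
R_carbon steel shell = (1/1.075 − 1/1.0819)/(4π×50.2) = 9.405×10^-6 K/W
R_cellular glass = (1/1.0819 − 1/1.1219)/(4π×0.046) = 0.05701 K/W
R_outer film = 1/(h·4πr_o²) = 1/(19.6×4π×1.1219²) = 0.003226 K/W
R_total = 0.06025 K/W
Q = ΔT/R_total = 138/0.06025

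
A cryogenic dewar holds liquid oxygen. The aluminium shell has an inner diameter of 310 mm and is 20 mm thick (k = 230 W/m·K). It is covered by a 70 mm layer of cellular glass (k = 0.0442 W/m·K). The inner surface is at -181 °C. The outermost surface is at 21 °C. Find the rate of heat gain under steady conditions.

Q ≈ 68.7 W

Radial (spherical) resistances in series:
R_aluminium shell = (1/0.155 − 1/0.175)/(4π×230) = 2.551×10^-4 K/W
R_cellular glass = (1/0.175 − 1/0.245)/(4π×0.0442) = 2.939 K/W
R_total = 2.94 K/W
Q = ΔT/R_total = 202/2.94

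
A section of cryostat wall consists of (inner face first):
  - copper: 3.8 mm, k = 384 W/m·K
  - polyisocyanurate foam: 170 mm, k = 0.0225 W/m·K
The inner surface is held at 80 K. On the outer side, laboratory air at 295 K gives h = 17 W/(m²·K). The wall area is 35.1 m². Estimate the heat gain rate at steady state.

Q ≈ 991 W

Series thermal resistances:
R_copper = L/(kA) = 0.0038/(384×35.1) = 2.819×10^-7 K/W
R_polyisocyanurate foam = L/(kA) = 0.17/(0.0225×35.1) = 0.2153 K/W
R_outer film = 1/(h_o·A) = 1/(17×35.1) = 0.001676 K/W
R_total = 0.2169 K/W
Q = ΔT / R_total = 215 / 0.2169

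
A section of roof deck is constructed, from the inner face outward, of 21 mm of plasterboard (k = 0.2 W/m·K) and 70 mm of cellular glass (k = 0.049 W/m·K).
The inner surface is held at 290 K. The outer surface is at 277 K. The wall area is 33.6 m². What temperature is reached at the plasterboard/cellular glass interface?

T ≈ 289 K

Series thermal resistances:
R_plasterboard = L/(kA) = 0.021/(0.2×33.6) = 0.003125 K/W
R_cellular glass = L/(kA) = 0.07/(0.049×33.6) = 0.04252 K/W
R_total = 0.04564 K/W;  Q = ΔT/R_total = 13/0.04564 = 284.8 W
T_interface = T_inner − Q·ΣR(inner→interface) = 290 − 285×0.003125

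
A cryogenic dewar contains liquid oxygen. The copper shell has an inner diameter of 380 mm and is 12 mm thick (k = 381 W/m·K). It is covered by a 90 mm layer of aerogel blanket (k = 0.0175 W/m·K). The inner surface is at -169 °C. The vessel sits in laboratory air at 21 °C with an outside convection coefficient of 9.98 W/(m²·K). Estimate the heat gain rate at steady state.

Q ≈ 27 W

Spherical conduction: R = (1/r_in − 1/r_out)/(4πk) per layer; series-sum.
R_copper shell = (1/0.19 − 1/0.202)/(4π×381) = 6.53×10^-5 K/W
R_aerogel blanket = (1/0.202 − 1/0.292)/(4π×0.0175) = 6.938 K/W
R_outer film = 1/(h·4πr_o²) = 1/(9.98×4π×0.292²) = 0.09352 K/W
R_total = 7.032 K/W
Q = ΔT/R_total = 190/7.032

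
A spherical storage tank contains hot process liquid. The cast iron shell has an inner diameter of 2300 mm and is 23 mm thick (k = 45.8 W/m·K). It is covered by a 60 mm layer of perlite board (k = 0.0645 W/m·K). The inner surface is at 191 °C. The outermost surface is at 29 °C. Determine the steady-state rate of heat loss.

Q ≈ 3160 W

For a spherical shell R = (1/r₁ − 1/r₂)/(4πk); film R = 1/(h·4πr²). In series:
R_cast iron shell = (1/1.15 − 1/1.173)/(4π×45.8) = 2.962×10^-5 K/W
R_perlite board = (1/1.173 − 1/1.233)/(4π×0.0645) = 0.05118 K/W
R_total = 0.05121 K/W
Q = ΔT/R_total = 162/0.05121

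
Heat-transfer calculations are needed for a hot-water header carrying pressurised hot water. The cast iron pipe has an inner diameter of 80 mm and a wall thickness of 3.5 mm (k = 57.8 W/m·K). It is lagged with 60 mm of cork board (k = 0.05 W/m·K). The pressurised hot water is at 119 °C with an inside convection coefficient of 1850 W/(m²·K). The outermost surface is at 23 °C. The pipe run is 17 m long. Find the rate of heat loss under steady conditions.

Q ≈ 591 W

Cylindrical conduction, so R = ln(r₂/r₁)/(2πkL) per layer, in series:
R_inner film = 1/(h_i·2πr₁L) = 1/(1850×2π×0.04×17) = 1.265×10^-4 K/W
R_cast iron pipe wall = ln(43.5/40)/(2π×57.8×17) = 1.359×10^-5 K/W
R_cork board = ln(103.5/43.5)/(2π×0.05×17) = 0.1623 K/W
R_total = 0.1624 K/W
Q = ΔT/R_total = 96/0.1624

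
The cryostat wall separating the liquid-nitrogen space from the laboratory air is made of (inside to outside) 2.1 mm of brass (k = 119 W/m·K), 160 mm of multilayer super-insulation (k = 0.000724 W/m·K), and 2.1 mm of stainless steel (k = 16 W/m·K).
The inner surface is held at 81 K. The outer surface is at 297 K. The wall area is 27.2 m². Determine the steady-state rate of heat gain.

Q ≈ 26.6 W

Using the resistance-network approach (series):
R_brass = L/(kA) = 0.0021/(119×27.2) = 6.488×10^-7 K/W
R_multilayer super-insulation = L/(kA) = 0.16/(0.000724×27.2) = 8.125 K/W
R_stainless steel = L/(kA) = 0.0021/(16×27.2) = 4.825×10^-6 K/W
R_total = 8.125 K/W
Q = ΔT / R_total = 216 / 8.125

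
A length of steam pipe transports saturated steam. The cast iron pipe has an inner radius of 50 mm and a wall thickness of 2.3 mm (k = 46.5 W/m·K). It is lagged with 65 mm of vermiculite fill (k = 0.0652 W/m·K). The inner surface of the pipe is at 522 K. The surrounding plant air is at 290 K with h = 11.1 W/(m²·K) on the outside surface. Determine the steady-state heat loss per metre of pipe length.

Cylindrical conduction, so R = ln(r₂/r₁)/(2πkL) per layer, in series:
R_cast iron pipe wall = ln(52.3/50)/(2π×46.5×1) = 1.539×10^-4 K/W
R_vermiculite fill = ln(117.3/52.3)/(2π×0.0652×1) = 1.972 K/W
R_outer film = 1/(h_o·2πr_oL) = 1/(11.1×2π×0.1173×1) = 0.1222 K/W
R_total = 2.094 K/W
Q = ΔT/R_total = 232/2.094

q′ ≈ 111 W/m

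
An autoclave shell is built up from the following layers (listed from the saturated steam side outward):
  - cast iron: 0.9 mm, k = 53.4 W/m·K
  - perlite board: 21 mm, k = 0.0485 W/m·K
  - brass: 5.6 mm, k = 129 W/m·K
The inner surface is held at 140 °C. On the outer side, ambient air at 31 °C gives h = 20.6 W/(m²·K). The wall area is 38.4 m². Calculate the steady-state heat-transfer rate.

Q ≈ 8690 W

Using the resistance-network approach (series):
R_cast iron = L/(kA) = 0.0009/(53.4×38.4) = 4.389×10^-7 K/W
R_perlite board = L/(kA) = 0.021/(0.0485×38.4) = 0.01128 K/W
R_brass = L/(kA) = 0.0056/(129×38.4) = 1.13×10^-6 K/W
R_outer film = 1/(h_o·A) = 1/(20.6×38.4) = 0.001264 K/W
R_total = 0.01254 K/W
Q = ΔT / R_total = 109 / 0.01254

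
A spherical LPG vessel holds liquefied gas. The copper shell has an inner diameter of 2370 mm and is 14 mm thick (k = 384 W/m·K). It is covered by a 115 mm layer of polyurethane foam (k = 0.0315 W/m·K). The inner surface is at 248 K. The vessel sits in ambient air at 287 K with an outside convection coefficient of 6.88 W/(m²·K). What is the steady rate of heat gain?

Q ≈ 204 W

Spherical conduction: R = (1/r_in − 1/r_out)/(4πk) per layer; series-sum.
R_copper shell = (1/1.185 − 1/1.199)/(4π×384) = 2.042×10^-6 K/W
R_polyurethane foam = (1/1.199 − 1/1.314)/(4π×0.0315) = 0.1844 K/W
R_outer film = 1/(h·4πr_o²) = 1/(6.88×4π×1.314²) = 0.006699 K/W
R_total = 0.1911 K/W
Q = ΔT/R_total = 39/0.1911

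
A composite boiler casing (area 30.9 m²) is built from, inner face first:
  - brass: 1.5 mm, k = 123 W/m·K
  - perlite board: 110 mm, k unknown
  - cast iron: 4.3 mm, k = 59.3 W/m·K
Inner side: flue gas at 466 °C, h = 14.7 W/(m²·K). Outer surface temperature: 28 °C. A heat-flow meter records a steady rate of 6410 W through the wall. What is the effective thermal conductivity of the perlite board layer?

Series thermal resistances:
R_inner film = 1/(h_i·A) = 1/(14.7×30.9) = 0.002202 K/W
R_brass = L/(kA) = 0.0015/(123×30.9) = 3.947×10^-7 K/W
R_cast iron = L/(kA) = 0.0043/(59.3×30.9) = 2.347×10^-6 K/W
Sum of known resistances R_other = 0.002204 K/W
Total R = ΔT/Q = 438/6410 = 0.06833 K/W
R_perlite board = R_total − R_other = 0.06613 K/W
k = L/(R·A) = 0.11/(0.06613×30.9)

k ≈ 0.0538 W/(m·K)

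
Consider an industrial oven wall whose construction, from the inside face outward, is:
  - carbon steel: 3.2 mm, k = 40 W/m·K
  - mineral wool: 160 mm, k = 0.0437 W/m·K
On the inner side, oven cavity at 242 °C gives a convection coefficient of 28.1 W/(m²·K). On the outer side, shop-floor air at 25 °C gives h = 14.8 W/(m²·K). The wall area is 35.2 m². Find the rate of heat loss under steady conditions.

Model the wall as resistances in series:
R_inner film = 1/(h_i·A) = 1/(28.1×35.2) = 0.001011 K/W
R_carbon steel = L/(kA) = 0.0032/(40×35.2) = 2.273×10^-6 K/W
R_mineral wool = L/(kA) = 0.16/(0.0437×35.2) = 0.104 K/W
R_outer film = 1/(h_o·A) = 1/(14.8×35.2) = 0.00192 K/W
R_total = 0.1069 K/W
Q = ΔT / R_total = 217 / 0.1069

Q ≈ 2030 W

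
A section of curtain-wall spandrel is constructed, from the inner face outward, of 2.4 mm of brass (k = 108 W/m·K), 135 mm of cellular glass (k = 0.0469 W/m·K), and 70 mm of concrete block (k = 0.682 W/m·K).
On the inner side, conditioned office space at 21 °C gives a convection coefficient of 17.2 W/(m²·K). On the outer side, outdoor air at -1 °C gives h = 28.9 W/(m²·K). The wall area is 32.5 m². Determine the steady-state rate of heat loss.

Q ≈ 233 W

Model the wall as resistances in series:
R_inner film = 1/(h_i·A) = 1/(17.2×32.5) = 0.001789 K/W
R_brass = L/(kA) = 0.0024/(108×32.5) = 6.838×10^-7 K/W
R_cellular glass = L/(kA) = 0.135/(0.0469×32.5) = 0.08857 K/W
R_concrete block = L/(kA) = 0.07/(0.682×32.5) = 0.003158 K/W
R_outer film = 1/(h_o·A) = 1/(28.9×32.5) = 0.001065 K/W
R_total = 0.09458 K/W
Q = ΔT / R_total = 22 / 0.09458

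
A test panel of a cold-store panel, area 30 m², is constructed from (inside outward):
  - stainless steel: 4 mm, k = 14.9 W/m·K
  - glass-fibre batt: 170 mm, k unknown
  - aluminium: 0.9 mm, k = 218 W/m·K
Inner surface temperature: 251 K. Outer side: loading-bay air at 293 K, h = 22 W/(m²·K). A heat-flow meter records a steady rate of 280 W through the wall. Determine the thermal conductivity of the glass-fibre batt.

k ≈ 0.0382 W/(m·K)

Thermal resistances in series:
R_stainless steel = L/(kA) = 0.004/(14.9×30) = 8.949×10^-6 K/W
R_aluminium = L/(kA) = 0.0009/(218×30) = 1.376×10^-7 K/W
R_outer film = 1/(h_o·A) = 1/(22×30) = 0.001515 K/W
Sum of known resistances R_other = 0.001524 K/W
Total R = ΔT/Q = 42/280 = 0.15 K/W
R_glass-fibre batt = R_total − R_other = 0.1485 K/W
k = L/(R·A) = 0.17/(0.1485×30)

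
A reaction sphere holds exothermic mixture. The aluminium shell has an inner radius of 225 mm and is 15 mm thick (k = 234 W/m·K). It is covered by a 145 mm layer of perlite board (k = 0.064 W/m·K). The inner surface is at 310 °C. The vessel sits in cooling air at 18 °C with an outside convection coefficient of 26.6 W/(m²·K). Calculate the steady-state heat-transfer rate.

Q ≈ 148 W

For a spherical shell R = (1/r₁ − 1/r₂)/(4πk); film R = 1/(h·4πr²). In series:
R_aluminium shell = (1/0.225 − 1/0.24)/(4π×234) = 9.447×10^-5 K/W
R_perlite board = (1/0.24 − 1/0.385)/(4π×0.064) = 1.951 K/W
R_outer film = 1/(h·4πr_o²) = 1/(26.6×4π×0.385²) = 0.02018 K/W
R_total = 1.971 K/W
Q = ΔT/R_total = 292/1.971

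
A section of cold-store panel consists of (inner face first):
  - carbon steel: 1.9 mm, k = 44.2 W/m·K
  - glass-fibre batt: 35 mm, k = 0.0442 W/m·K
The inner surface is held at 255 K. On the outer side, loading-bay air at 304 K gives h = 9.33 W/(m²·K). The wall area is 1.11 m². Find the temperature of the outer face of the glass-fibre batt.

T ≈ 298 K

Using the resistance-network approach (series):
R_carbon steel = L/(kA) = 0.0019/(44.2×1.11) = 3.873×10^-5 K/W
R_glass-fibre batt = L/(kA) = 0.035/(0.0442×1.11) = 0.7134 K/W
R_outer film = 1/(h_o·A) = 1/(9.33×1.11) = 0.09656 K/W
R_total = 0.81 K/W;  Q = ΔT/R_total = 49/0.81 = 60.5 W
T_interface = T_inner + Q·ΣR(inner→interface) = 255 + 60.5×0.7134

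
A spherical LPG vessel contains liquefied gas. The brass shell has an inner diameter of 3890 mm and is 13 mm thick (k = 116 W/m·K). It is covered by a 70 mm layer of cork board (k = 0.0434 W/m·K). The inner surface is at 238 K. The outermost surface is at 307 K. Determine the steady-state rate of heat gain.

Q ≈ 2130 W

Radial (spherical) resistances in series:
R_brass shell = (1/1.945 − 1/1.958)/(4π×116) = 2.342×10^-6 K/W
R_cork board = (1/1.958 − 1/2.028)/(4π×0.0434) = 0.03232 K/W
R_total = 0.03233 K/W
Q = ΔT/R_total = 69/0.03233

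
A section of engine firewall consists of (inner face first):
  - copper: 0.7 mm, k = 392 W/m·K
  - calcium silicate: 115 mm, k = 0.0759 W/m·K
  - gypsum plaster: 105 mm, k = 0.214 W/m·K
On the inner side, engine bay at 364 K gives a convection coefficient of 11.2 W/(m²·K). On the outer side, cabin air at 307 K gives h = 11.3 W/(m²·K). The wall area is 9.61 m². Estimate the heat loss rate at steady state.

Q ≈ 251 W

Using the resistance-network approach (series):
R_inner film = 1/(h_i·A) = 1/(11.2×9.61) = 0.009291 K/W
R_copper = L/(kA) = 0.0007/(392×9.61) = 1.858×10^-7 K/W
R_calcium silicate = L/(kA) = 0.115/(0.0759×9.61) = 0.1577 K/W
R_gypsum plaster = L/(kA) = 0.105/(0.214×9.61) = 0.05106 K/W
R_outer film = 1/(h_o·A) = 1/(11.3×9.61) = 0.009209 K/W
R_total = 0.2272 K/W
Q = ΔT / R_total = 57 / 0.2272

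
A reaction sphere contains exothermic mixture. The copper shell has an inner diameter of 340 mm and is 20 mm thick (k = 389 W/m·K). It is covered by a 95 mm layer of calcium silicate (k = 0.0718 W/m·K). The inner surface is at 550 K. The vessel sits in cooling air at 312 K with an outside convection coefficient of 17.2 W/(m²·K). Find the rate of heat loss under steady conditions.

Q ≈ 119 W

Spherical conduction: R = (1/r_in − 1/r_out)/(4πk) per layer; series-sum.
R_copper shell = (1/0.17 − 1/0.19)/(4π×389) = 1.267×10^-4 K/W
R_calcium silicate = (1/0.19 − 1/0.285)/(4π×0.0718) = 1.944 K/W
R_outer film = 1/(h·4πr_o²) = 1/(17.2×4π×0.285²) = 0.05696 K/W
R_total = 2.002 K/W
Q = ΔT/R_total = 238/2.002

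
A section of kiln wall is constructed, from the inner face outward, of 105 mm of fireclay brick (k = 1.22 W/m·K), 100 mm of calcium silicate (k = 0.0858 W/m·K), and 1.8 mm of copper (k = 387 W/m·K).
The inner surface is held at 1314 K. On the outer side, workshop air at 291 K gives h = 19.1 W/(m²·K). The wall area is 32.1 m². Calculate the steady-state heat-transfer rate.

Model the wall as resistances in series:
R_fireclay brick = L/(kA) = 0.105/(1.22×32.1) = 0.002681 K/W
R_calcium silicate = L/(kA) = 0.1/(0.0858×32.1) = 0.03631 K/W
R_copper = L/(kA) = 0.0018/(387×32.1) = 1.449×10^-7 K/W
R_outer film = 1/(h_o·A) = 1/(19.1×32.1) = 0.001631 K/W
R_total = 0.04062 K/W
Q = ΔT / R_total = 1023 / 0.04062

Q ≈ 25200 W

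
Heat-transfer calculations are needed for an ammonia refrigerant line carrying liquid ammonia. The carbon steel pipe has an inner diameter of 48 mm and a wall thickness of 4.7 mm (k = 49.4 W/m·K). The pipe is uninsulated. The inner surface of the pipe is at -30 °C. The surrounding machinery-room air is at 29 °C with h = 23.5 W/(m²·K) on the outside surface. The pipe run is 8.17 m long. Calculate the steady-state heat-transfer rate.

Treating each annulus and film as a series resistance:
R_carbon steel pipe wall = ln(28.7/24)/(2π×49.4×8.17) = 7.053×10^-5 K/W
R_outer film = 1/(h_o·2πr_oL) = 1/(23.5×2π×0.0287×8.17) = 0.02888 K/W
R_total = 0.02895 K/W
Q = ΔT/R_total = 59/0.02895

Q ≈ 2040 W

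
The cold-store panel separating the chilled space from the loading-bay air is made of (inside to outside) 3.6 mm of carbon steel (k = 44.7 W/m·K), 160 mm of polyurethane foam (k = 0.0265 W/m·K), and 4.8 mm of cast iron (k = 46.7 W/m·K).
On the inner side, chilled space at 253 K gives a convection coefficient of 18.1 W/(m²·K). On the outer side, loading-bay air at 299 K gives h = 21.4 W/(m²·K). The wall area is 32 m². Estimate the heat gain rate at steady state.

Series thermal resistances:
R_inner film = 1/(h_i·A) = 1/(18.1×32) = 0.001727 K/W
R_carbon steel = L/(kA) = 0.0036/(44.7×32) = 2.517×10^-6 K/W
R_polyurethane foam = L/(kA) = 0.16/(0.0265×32) = 0.1887 K/W
R_cast iron = L/(kA) = 0.0048/(46.7×32) = 3.212×10^-6 K/W
R_outer film = 1/(h_o·A) = 1/(21.4×32) = 0.00146 K/W
R_total = 0.1919 K/W
Q = ΔT / R_total = 46 / 0.1919

Q ≈ 240 W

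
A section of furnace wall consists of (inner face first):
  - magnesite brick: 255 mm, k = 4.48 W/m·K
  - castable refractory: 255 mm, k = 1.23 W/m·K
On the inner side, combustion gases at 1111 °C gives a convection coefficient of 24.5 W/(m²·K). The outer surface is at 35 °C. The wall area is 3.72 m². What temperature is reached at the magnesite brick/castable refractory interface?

Series thermal resistances:
R_inner film = 1/(h_i·A) = 1/(24.5×3.72) = 0.01097 K/W
R_magnesite brick = L/(kA) = 0.255/(4.48×3.72) = 0.0153 K/W
R_castable refractory = L/(kA) = 0.255/(1.23×3.72) = 0.05573 K/W
R_total = 0.082 K/W;  Q = ΔT/R_total = 1076/0.082 = 13120 W
T_interface = T_inner − Q·ΣR(inner→interface) = 1111 − 13100×0.02627

T ≈ 766 °C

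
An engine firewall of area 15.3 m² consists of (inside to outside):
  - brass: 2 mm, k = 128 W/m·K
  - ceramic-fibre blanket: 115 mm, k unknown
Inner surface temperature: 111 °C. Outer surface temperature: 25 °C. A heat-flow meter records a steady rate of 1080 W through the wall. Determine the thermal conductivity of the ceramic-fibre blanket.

k ≈ 0.0944 W/(m·K)

Model the wall as resistances in series:
R_brass = L/(kA) = 0.002/(128×15.3) = 1.021×10^-6 K/W
Sum of known resistances R_other = 1.021×10^-6 K/W
Total R = ΔT/Q = 86/1080 = 0.07963 K/W
R_ceramic-fibre blanket = R_total − R_other = 0.07963 K/W
k = L/(R·A) = 0.115/(0.07963×15.3)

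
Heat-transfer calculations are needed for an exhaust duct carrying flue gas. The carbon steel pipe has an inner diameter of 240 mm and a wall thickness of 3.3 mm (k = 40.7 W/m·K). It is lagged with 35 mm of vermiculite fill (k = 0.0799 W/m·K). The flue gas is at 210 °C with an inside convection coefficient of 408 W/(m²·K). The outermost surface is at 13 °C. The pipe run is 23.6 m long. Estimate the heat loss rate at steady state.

Per-layer cylindrical resistances, series-summed:
R_inner film = 1/(h_i·2πr₁L) = 1/(408×2π×0.12×23.6) = 1.377×10^-4 K/W
R_carbon steel pipe wall = ln(123.3/120)/(2π×40.7×23.6) = 4.495×10^-6 K/W
R_vermiculite fill = ln(158.3/123.3)/(2π×0.0799×23.6) = 0.02109 K/W
R_total = 0.02123 K/W
Q = ΔT/R_total = 197/0.02123

Q ≈ 9280 W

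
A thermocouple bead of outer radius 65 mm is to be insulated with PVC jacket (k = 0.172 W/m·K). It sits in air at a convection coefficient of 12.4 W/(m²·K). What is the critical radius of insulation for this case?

r_cr ≈ 27.7 mm

For a sphere r_cr = 2k/h = 2×0.172/12.4
r_cr = 27.7 mm; since the bare radius (65 mm) is above r_cr, any added insulation will reduce heat loss.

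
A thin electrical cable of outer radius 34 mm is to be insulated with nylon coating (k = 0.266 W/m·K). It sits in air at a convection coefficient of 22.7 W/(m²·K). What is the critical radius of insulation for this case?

For a cylinder r_cr = k/h = 0.266/22.7
r_cr = 11.7 mm; since the bare radius (34 mm) is above r_cr, any added insulation will reduce heat loss.

r_cr ≈ 11.7 mm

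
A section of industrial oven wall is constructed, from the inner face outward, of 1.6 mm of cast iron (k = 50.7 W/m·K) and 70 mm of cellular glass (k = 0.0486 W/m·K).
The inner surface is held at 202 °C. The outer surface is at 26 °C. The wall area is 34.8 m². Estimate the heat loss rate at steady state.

Treating each layer as a thermal resistance in series:
R_cast iron = L/(kA) = 0.0016/(50.7×34.8) = 9.068×10^-7 K/W
R_cellular glass = L/(kA) = 0.07/(0.0486×34.8) = 0.04139 K/W
R_total = 0.04139 K/W
Q = ΔT / R_total = 176 / 0.04139

Q ≈ 4250 W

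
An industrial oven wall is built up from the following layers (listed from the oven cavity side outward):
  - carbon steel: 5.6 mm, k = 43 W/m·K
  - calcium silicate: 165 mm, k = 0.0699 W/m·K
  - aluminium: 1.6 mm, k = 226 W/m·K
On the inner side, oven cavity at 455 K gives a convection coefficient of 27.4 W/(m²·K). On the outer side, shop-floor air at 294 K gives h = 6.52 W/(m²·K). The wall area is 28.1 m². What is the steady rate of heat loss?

Series thermal resistances:
R_inner film = 1/(h_i·A) = 1/(27.4×28.1) = 0.001299 K/W
R_carbon steel = L/(kA) = 0.0056/(43×28.1) = 4.635×10^-6 K/W
R_calcium silicate = L/(kA) = 0.165/(0.0699×28.1) = 0.084 K/W
R_aluminium = L/(kA) = 0.0016/(226×28.1) = 2.519×10^-7 K/W
R_outer film = 1/(h_o·A) = 1/(6.52×28.1) = 0.005458 K/W
R_total = 0.09077 K/W
Q = ΔT / R_total = 161 / 0.09077

Q ≈ 1770 W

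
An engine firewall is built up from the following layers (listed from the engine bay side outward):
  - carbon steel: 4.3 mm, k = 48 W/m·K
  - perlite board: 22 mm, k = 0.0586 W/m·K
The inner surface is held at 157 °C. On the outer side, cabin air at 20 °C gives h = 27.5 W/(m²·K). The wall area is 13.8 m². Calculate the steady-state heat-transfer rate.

Treating each layer as a thermal resistance in series:
R_carbon steel = L/(kA) = 0.0043/(48×13.8) = 6.492×10^-6 K/W
R_perlite board = L/(kA) = 0.022/(0.0586×13.8) = 0.0272 K/W
R_outer film = 1/(h_o·A) = 1/(27.5×13.8) = 0.002635 K/W
R_total = 0.02985 K/W
Q = ΔT / R_total = 137 / 0.02985

Q ≈ 4590 W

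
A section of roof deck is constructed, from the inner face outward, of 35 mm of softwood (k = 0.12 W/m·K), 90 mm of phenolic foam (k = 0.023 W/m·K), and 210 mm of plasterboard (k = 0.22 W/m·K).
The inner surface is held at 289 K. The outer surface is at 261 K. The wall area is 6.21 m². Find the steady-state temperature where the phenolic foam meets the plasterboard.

Model the wall as resistances in series:
R_softwood = L/(kA) = 0.035/(0.12×6.21) = 0.04697 K/W
R_phenolic foam = L/(kA) = 0.09/(0.023×6.21) = 0.6301 K/W
R_plasterboard = L/(kA) = 0.21/(0.22×6.21) = 0.1537 K/W
R_total = 0.8308 K/W;  Q = ΔT/R_total = 28/0.8308 = 33.7 W
T_interface = T_inner − Q·ΣR(inner→interface) = 289 − 33.7×0.6771

T ≈ 266 K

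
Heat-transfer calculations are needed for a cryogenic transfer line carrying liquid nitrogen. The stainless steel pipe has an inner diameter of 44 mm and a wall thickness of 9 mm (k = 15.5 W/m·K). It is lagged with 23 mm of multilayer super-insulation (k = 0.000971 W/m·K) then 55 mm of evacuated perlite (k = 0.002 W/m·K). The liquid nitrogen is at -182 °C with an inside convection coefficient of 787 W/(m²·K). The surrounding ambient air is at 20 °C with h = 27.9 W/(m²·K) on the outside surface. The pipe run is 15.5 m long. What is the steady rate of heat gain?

Q ≈ 21.3 W

Cylindrical conduction, so R = ln(r₂/r₁)/(2πkL) per layer, in series:
R_inner film = 1/(h_i·2πr₁L) = 1/(787×2π×0.022×15.5) = 5.93×10^-4 K/W
R_stainless steel pipe wall = ln(31/22)/(2π×15.5×15.5) = 2.272×10^-4 K/W
R_multilayer super-insulation = ln(54/31)/(2π×0.000971×15.5) = 5.869 K/W
R_evacuated perlite = ln(109/54)/(2π×0.002×15.5) = 3.606 K/W
R_outer film = 1/(h_o·2πr_oL) = 1/(27.9×2π×0.109×15.5) = 0.003376 K/W
R_total = 9.479 K/W
Q = ΔT/R_total = 202/9.479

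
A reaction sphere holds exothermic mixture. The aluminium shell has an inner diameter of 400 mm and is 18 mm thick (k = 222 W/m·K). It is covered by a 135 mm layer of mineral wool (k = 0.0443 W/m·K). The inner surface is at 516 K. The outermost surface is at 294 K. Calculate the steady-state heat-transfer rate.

For a spherical shell R = (1/r₁ − 1/r₂)/(4πk); film R = 1/(h·4πr²). In series:
R_aluminium shell = (1/0.2 − 1/0.218)/(4π×222) = 1.48×10^-4 K/W
R_mineral wool = (1/0.218 − 1/0.353)/(4π×0.0443) = 3.151 K/W
R_total = 3.151 K/W
Q = ΔT/R_total = 222/3.151

Q ≈ 70.4 W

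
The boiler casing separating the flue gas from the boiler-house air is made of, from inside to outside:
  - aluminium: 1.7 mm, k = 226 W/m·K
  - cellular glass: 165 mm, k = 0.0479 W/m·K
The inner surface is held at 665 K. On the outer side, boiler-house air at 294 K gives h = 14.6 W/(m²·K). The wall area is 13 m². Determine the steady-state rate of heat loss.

Q ≈ 1370 W

Model the wall as resistances in series:
R_aluminium = L/(kA) = 0.0017/(226×13) = 5.786×10^-7 K/W
R_cellular glass = L/(kA) = 0.165/(0.0479×13) = 0.265 K/W
R_outer film = 1/(h_o·A) = 1/(14.6×13) = 0.005269 K/W
R_total = 0.2702 K/W
Q = ΔT / R_total = 371 / 0.2702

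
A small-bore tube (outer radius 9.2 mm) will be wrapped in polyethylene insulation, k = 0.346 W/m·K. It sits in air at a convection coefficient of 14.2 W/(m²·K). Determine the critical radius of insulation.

r_cr ≈ 24.4 mm

For a cylinder r_cr = k/h = 0.346/14.2
r_cr = 24.4 mm; since the bare radius (9.2 mm) is below r_cr, adding a thin layer of insulation will *increase* heat loss.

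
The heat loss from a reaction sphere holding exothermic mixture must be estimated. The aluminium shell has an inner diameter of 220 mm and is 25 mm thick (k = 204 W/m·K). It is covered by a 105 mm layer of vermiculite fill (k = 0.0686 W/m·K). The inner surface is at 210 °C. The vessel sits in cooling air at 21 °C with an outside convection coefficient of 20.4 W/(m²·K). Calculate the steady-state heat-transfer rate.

Q ≈ 49.4 W

Each spherical layer contributes R = (1/r_i − 1/r_o)/(4πk):
R_aluminium shell = (1/0.11 − 1/0.135)/(4π×204) = 6.567×10^-4 K/W
R_vermiculite fill = (1/0.135 − 1/0.24)/(4π×0.0686) = 3.759 K/W
R_outer film = 1/(h·4πr_o²) = 1/(20.4×4π×0.24²) = 0.06772 K/W
R_total = 3.828 K/W
Q = ΔT/R_total = 189/3.828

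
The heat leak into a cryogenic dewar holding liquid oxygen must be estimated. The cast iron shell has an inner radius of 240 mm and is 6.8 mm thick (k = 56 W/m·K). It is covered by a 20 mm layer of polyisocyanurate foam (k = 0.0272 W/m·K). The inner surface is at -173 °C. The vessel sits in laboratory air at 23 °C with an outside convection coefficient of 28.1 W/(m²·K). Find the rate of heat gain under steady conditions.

Spherical conduction: R = (1/r_in − 1/r_out)/(4πk) per layer; series-sum.
R_cast iron shell = (1/0.24 − 1/0.2468)/(4π×56) = 1.631×10^-4 K/W
R_polyisocyanurate foam = (1/0.2468 − 1/0.2668)/(4π×0.0272) = 0.8886 K/W
R_outer film = 1/(h·4πr_o²) = 1/(28.1×4π×0.2668²) = 0.03978 K/W
R_total = 0.9286 K/W
Q = ΔT/R_total = 196/0.9286

Q ≈ 211 W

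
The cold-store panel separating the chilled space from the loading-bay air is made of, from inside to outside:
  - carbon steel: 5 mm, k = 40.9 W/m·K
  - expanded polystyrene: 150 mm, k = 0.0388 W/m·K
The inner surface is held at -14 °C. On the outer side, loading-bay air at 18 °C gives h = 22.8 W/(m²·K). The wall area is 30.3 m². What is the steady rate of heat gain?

Q ≈ 248 W

Treating each layer as a thermal resistance in series:
R_carbon steel = L/(kA) = 0.005/(40.9×30.3) = 4.035×10^-6 K/W
R_expanded polystyrene = L/(kA) = 0.15/(0.0388×30.3) = 0.1276 K/W
R_outer film = 1/(h_o·A) = 1/(22.8×30.3) = 0.001448 K/W
R_total = 0.129 K/W
Q = ΔT / R_total = 32 / 0.129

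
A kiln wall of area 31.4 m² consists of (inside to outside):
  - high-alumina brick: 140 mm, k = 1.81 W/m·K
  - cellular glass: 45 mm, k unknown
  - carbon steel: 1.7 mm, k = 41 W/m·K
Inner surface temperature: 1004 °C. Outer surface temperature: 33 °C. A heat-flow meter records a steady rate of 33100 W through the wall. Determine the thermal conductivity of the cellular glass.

k ≈ 0.0533 W/(m·K)

Treating each layer as a thermal resistance in series:
R_high-alumina brick = L/(kA) = 0.14/(1.81×31.4) = 0.002463 K/W
R_carbon steel = L/(kA) = 0.0017/(41×31.4) = 1.32×10^-6 K/W
Sum of known resistances R_other = 0.002465 K/W
Total R = ΔT/Q = 971/33100 = 0.02934 K/W
R_cellular glass = R_total − R_other = 0.02687 K/W
k = L/(R·A) = 0.045/(0.02687×31.4)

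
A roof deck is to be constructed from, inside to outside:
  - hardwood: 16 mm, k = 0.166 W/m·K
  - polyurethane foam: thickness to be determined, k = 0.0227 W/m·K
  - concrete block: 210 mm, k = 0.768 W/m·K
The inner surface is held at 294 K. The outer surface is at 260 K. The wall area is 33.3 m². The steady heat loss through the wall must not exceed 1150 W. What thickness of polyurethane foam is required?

L ≈ 14 mm

Series thermal resistances:
R_hardwood = L/(kA) = 0.016/(0.166×33.3) = 0.002894 K/W
R_concrete block = L/(kA) = 0.21/(0.768×33.3) = 0.008211 K/W
Sum of the known resistances R_other = 0.01111 K/W
Required total resistance R_tot = ΔT/Q_allow = 34/1150 = 0.02957 K/W
R_polyurethane foam = R_tot − R_other = 0.01846 K/W
L = R·k·A = 0.01846×0.0227×33.3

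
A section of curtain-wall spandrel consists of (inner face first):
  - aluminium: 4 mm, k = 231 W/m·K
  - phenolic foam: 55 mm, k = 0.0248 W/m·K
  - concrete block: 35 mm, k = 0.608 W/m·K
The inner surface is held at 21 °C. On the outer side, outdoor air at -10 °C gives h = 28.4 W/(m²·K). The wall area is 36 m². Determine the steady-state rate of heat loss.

Series thermal resistances:
R_aluminium = L/(kA) = 0.004/(231×36) = 4.81×10^-7 K/W
R_phenolic foam = L/(kA) = 0.055/(0.0248×36) = 0.0616 K/W
R_concrete block = L/(kA) = 0.035/(0.608×36) = 0.001599 K/W
R_outer film = 1/(h_o·A) = 1/(28.4×36) = 9.781×10^-4 K/W
R_total = 0.06418 K/W
Q = ΔT / R_total = 31 / 0.06418

Q ≈ 483 W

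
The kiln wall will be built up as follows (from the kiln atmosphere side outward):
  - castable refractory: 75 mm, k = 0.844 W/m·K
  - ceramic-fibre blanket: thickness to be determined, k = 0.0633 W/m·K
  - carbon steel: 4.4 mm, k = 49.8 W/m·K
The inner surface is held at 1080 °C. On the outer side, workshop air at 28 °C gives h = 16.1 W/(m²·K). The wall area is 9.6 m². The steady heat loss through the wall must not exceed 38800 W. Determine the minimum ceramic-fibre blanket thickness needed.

Series thermal resistances:
R_castable refractory = L/(kA) = 0.075/(0.844×9.6) = 0.009257 K/W
R_carbon steel = L/(kA) = 0.0044/(49.8×9.6) = 9.203×10^-6 K/W
R_outer film = 1/(h_o·A) = 1/(16.1×9.6) = 0.00647 K/W
Sum of the known resistances R_other = 0.01574 K/W
Required total resistance R_tot = ΔT/Q_allow = 1052/38800 = 0.02711 K/W
R_ceramic-fibre blanket = R_tot − R_other = 0.01138 K/W
L = R·k·A = 0.01138×0.0633×9.6

L ≈ 6.91 mm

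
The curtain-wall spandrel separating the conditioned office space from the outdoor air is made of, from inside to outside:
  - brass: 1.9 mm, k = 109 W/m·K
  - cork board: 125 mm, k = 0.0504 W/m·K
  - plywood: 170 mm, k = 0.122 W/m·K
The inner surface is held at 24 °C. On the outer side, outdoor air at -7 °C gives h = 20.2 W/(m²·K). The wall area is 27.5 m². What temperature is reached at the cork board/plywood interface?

Model the wall as resistances in series:
R_brass = L/(kA) = 0.0019/(109×27.5) = 6.339×10^-7 K/W
R_cork board = L/(kA) = 0.125/(0.0504×27.5) = 0.09019 K/W
R_plywood = L/(kA) = 0.17/(0.122×27.5) = 0.05067 K/W
R_outer film = 1/(h_o·A) = 1/(20.2×27.5) = 0.0018 K/W
R_total = 0.1427 K/W;  Q = ΔT/R_total = 31/0.1427 = 217.3 W
T_interface = T_inner − Q·ΣR(inner→interface) = 24 − 217×0.09019

T ≈ 4.4 °C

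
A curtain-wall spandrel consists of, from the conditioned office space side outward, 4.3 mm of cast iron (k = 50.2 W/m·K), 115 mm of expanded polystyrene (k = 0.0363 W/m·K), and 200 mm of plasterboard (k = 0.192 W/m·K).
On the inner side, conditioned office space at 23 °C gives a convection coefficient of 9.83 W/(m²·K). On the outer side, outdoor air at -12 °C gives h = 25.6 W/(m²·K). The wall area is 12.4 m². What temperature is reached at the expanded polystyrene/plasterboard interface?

Using the resistance-network approach (series):
R_inner film = 1/(h_i·A) = 1/(9.83×12.4) = 0.008204 K/W
R_cast iron = L/(kA) = 0.0043/(50.2×12.4) = 6.908×10^-6 K/W
R_expanded polystyrene = L/(kA) = 0.115/(0.0363×12.4) = 0.2555 K/W
R_plasterboard = L/(kA) = 0.2/(0.192×12.4) = 0.08401 K/W
R_outer film = 1/(h_o·A) = 1/(25.6×12.4) = 0.00315 K/W
R_total = 0.3509 K/W;  Q = ΔT/R_total = 35/0.3509 = 99.76 W
T_interface = T_inner − Q·ΣR(inner→interface) = 23 − 99.8×0.2637

T ≈ -3.31 °C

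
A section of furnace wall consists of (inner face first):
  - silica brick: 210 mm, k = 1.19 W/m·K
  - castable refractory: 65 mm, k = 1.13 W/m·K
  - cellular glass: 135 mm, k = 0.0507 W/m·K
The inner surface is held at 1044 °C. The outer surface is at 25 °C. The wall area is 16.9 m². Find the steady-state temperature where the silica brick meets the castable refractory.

T ≈ 982 °C

Using the resistance-network approach (series):
R_silica brick = L/(kA) = 0.21/(1.19×16.9) = 0.01044 K/W
R_castable refractory = L/(kA) = 0.065/(1.13×16.9) = 0.003404 K/W
R_cellular glass = L/(kA) = 0.135/(0.0507×16.9) = 0.1576 K/W
R_total = 0.1714 K/W;  Q = ΔT/R_total = 1019/0.1714 = 5945 W
T_interface = T_inner − Q·ΣR(inner→interface) = 1044 − 5950×0.01044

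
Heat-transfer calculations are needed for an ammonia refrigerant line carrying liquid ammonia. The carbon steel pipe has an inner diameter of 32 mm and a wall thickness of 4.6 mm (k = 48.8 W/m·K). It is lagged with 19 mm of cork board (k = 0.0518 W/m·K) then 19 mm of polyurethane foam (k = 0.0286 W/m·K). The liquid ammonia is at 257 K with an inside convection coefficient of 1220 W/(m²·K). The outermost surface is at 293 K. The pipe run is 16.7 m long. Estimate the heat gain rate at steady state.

Q ≈ 143 W

Per-layer cylindrical resistances, series-summed:
R_inner film = 1/(h_i·2πr₁L) = 1/(1220×2π×0.016×16.7) = 4.882×10^-4 K/W
R_carbon steel pipe wall = ln(20.6/16)/(2π×48.8×16.7) = 4.935×10^-5 K/W
R_cork board = ln(39.6/20.6)/(2π×0.0518×16.7) = 0.1202 K/W
R_polyurethane foam = ln(58.6/39.6)/(2π×0.0286×16.7) = 0.1306 K/W
R_total = 0.2514 K/W
Q = ΔT/R_total = 36/0.2514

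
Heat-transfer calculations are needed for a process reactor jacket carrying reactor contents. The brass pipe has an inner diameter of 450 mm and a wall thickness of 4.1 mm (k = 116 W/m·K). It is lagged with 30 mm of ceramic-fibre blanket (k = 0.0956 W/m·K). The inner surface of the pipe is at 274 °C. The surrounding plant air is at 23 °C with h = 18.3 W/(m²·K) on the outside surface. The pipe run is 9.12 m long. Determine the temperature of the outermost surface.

T ≈ 58.3 °C

For a radial system each layer contributes R = ln(r_out/r_in)/(2πkL); films add R = 1/(hA).
R_brass pipe wall = ln(229.1/225)/(2π×116×9.12) = 2.717×10^-6 K/W
R_ceramic-fibre blanket = ln(259.1/229.1)/(2π×0.0956×9.12) = 0.02246 K/W
R_outer film = 1/(h_o·2πr_oL) = 1/(18.3×2π×0.2591×9.12) = 0.00368 K/W
R_total = 0.02615 K/W
Q = ΔT/R_total = 251/0.02615
Q = 9600 W
T_interface = T_inner − Q·ΣR(inner→interface) = 274 − 9600×0.02247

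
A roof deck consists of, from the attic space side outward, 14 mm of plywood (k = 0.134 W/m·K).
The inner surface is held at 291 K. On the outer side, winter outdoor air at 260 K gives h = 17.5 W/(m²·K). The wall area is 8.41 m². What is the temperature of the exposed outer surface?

T ≈ 271 K

Series thermal resistances:
R_plywood = L/(kA) = 0.014/(0.134×8.41) = 0.01242 K/W
R_outer film = 1/(h_o·A) = 1/(17.5×8.41) = 0.006795 K/W
R_total = 0.01922 K/W;  Q = ΔT/R_total = 31/0.01922 = 1613 W
T_interface = T_inner − Q·ΣR(inner→interface) = 291 − 1610×0.01242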